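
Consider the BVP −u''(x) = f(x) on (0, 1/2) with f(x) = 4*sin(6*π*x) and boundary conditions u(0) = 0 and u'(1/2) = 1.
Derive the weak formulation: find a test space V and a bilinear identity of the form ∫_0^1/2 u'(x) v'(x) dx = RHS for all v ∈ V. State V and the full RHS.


V = {v ∈ H^1(0, 1/2) : v(0) = 0} (test functions vanish at x = 0 where u is specified); weak form: ∫_0^1/2 u'v' dx = ∫_0^1/2 (4*sin(6*π*x)) v dx + v(1/2) for all v ∈ V.

Multiply both sides by a test function v and integrate from 0 to 1/2:
  ∫_0^1/2 −u''(x) v(x) dx = ∫_0^1/2 f(x) v(x) dx.
Integrate the LHS by parts once:
  ∫_0^1/2 −u'' v dx = −[u'(x) v(x)]_0^1/2 + ∫_0^1/2 u'(x) v'(x) dx.
Thus ∫_0^1/2 u'(x) v'(x) dx = ∫_0^1/2 f(x) v(x) dx + [u'(x) v(x)]_0^1/2.
Choose V so that boundary terms are either known or forced to vanish.
Mixed BC: u(0) = 0 (Dirichlet) and u'(1/2) = 1 (Neumann). Define V = {v ∈ H^1(0, 1/2) : v(0) = 0}. Then [u' v]_0^1/2 = u'(1/2)·v(1/2) − u'(0)·0 = v(1/2).
Weak formulation: find u (satisfying any essential BC) such that ∫_0^1/2 u'(x) v'(x) dx = ∫_0^1/2 f v dx + v(1/2) for all v ∈ V (Dirichlet at 0 absorbed into V; Neumann datum at x = 1/2 contributes the boundary term).
Substituting f(x) = 4*sin(6*π*x), the right-hand side is ∫_0^1/2 (4*sin(6*π*x)) v dx + v(1/2).


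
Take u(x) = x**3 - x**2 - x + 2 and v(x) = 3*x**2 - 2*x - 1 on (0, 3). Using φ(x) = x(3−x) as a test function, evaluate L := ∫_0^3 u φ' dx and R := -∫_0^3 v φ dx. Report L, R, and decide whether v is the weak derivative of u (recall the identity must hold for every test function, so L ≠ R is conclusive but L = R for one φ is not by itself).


LHS = -369/20, RHS = -369/20. Yes, v = u' weakly.

u(x) = x**3 - x**2 - x + 2, classical derivative u'(x) = 3*x**2 - 2*x - 1.
φ(x) = x(3−x), so φ'(x) = 3 - 2*x.
Note φ(0) = φ(3) = 0, so the boundary term u·φ vanishes.
LHS = ∫_0^3 u(x) φ'(x) dx = ∫_0^3 (-2*x^4 + 5*x^3 - x^2 - 7*x + 6) dx. Term by term:
  ∫_0^3 -2*x^4 dx = -486/5;  ∫_0^3 5*x^3 dx = 405/4;  ∫_0^3 -x^2 dx = -9;
  ∫_0^3 -7*x dx = -63/2;  ∫_0^3 6 dx = 18.
Sum: -486/5 + 405/4 − 9 − 63/2 + 18 = -369/20.
So LHS = -369/20.
∫_0^3 v(x) φ(x) dx = ∫_0^3 (-3*x^4 + 11*x^3 - 5*x^2 - 3*x) dx. Term by term:
  ∫_0^3 -3*x^4 dx = -729/5;  ∫_0^3 11*x^3 dx = 891/4;  ∫_0^3 -5*x^2 dx = -45;
  ∫_0^3 -3*x dx = -27/2.
Sum: -729/5 + 891/4 − 45 − 27/2 = 369/20.
So RHS = -∫_0^3 v(x) φ(x) dx = -369/20.
LHS = RHS, so the identity holds for this test φ.
Moreover u is smooth here and v(x) = u'(x) = 3*x**2 - 2*x - 1 pointwise, so the identity holds for every test function. Hence v is the weak derivative of u.


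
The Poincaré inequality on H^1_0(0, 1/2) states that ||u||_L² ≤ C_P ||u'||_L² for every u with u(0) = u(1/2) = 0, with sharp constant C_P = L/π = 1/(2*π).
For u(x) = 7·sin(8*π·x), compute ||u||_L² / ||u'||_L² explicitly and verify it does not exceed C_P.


||u||_L² / ||u'||_L² = 1/(8*π) < C_P = 1/(2*π).

u(x) = 7·sin(8*π·x), so u'(x) = 56*π*cos(8*π*x).
Writing u(x) = A·sin(kπx/L) with A = 7 and k = 4, use ∫_0^L sin²(kπx/L) dx = L/2 and ∫_0^L cos²(kπx/L) dx = L/2.
u² = 49·sin²(8*π·x) and (u')² = 3136*π^2·cos²(8*π·x), and each of sin², cos² integrates to L/2 = 1/4 over (0, 1/2).
∫_0^1/2 u² dx = 49/4, so ||u||_L² = 7/2.
∫_0^1/2 (u')² dx = 784*π^2, so ||u'||_L² = 28*π.
Ratio ||u||_L² / ||u'||_L² = 1/(8*π).
Sharp Poincaré constant on H^1_0(0, 1/2) is C_P = L/π = 1/(2*π), achieved by sin(2*π·x).
This is the k = 4 harmonic; the ratio L/(kπ) is strictly less than C_P = L/π, consistent with the sharp inequality ||u||_L² ≤ C_P ||u'||_L².


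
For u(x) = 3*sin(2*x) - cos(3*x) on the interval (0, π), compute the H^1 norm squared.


||u||_{H^1(0,π)}^2 = 48 + 55*π/2

u'(x) = 3*sin(3*x) + 6*cos(2*x).
Expand u² and (u')² and integrate term by term on (0, π), using: for integers n ≥ 1, ∫_0^π sin²(nx) dx = ∫_0^π cos²(nx) dx = π/2; for n ≠ n', ∫_0^π sin(nx)sin(n'x) dx = ∫_0^π cos(nx)cos(n'x) dx = 0; and by product-to-sum, ∫_0^π sin(nx)cos(n'x) dx = ½∫_0^π [sin((n+n')x) + sin((n−n')x)] dx, which is 0 when n+n' is even and 2n/(n²−n'²) when n+n' is odd (it need not vanish on (0, π)).
  u² squared terms: (-1)²·∫cos(3x)² dx = 1·π/2 = π/2;  (3)²·∫sin(2x)² dx = 9·π/2 = 9*π/2.
  u² cross terms: 2·(-1)·(3)·∫cos(3x)·sin(2x) dx = -6·(-4/5) = 24/5.
  So ∫_0^π u² dx = π/2 + 9*π/2 + 24/5 = 24/5 + 5*π.
  (u')² squared terms: (3)²·∫sin(3x)² dx = 9·π/2 = 9*π/2;  (6)²·∫cos(2x)² dx = 36·π/2 = 18*π.
  (u')² cross terms: 2·(3)·(6)·∫sin(3x)·cos(2x) dx = 36·(6/5) = 216/5.
  So ∫_0^π (u')² dx = 9*π/2 + 18*π + 216/5 = 216/5 + 45*π/2.
||u||_{H^1}^2 = (24/5 + 5*π) + (216/5 + 45*π/2) = 48 + 55*π/2.


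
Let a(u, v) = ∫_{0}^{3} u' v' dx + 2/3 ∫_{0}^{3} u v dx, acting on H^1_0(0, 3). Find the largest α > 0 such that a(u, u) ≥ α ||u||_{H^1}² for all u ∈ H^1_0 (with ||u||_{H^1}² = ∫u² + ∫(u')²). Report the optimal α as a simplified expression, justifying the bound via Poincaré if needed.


α = (6 + π^2)/(9 + π^2)

Coercivity of a(·,·) on H^1_0(0, 3) means a(u, u) ≥ α ||u||_{H^1}² for every u ∈ H^1_0.
The interval has length L = 3, and Poincaré/coercivity depend only on L. Here a(u, u) = ∫(u')² + (2/3)·∫u².
Here 0 < c = 2/3 < 1. The condition a(u,u) ≥ α||u||_{H^1}² reads (1−α)∫(u')² ≥ (α−c)∫u². Any admissible α is ≤ 1 (rapidly oscillating u have ∫u²/∫(u')² → 0), and α = 1 would force 0 ≥ (1−c)∫u², impossible since c < 1; so 1−α > 0. By the sharp Poincaré inequality on H^1_0 of an interval of length L, ∫(u')² ≥ (π/L)²∫u² with equality for the first sine mode sin(π(x−x₀)/L) (x₀ the left endpoint), so the inequality holds for all u iff (1−α)(π/L)² ≥ α − c, i.e. α ≤ ((π/L)² + c)/((π/L)² + 1) = (1 + c(L/π)²)/(1 + (L/π)²). With (π/L)² = π^2/9 and c = 2/3, the largest admissible constant is α = ((π/L)² + c)/((π/L)² + 1).
Simplifying, α = (6 + π^2)/(9 + π^2).


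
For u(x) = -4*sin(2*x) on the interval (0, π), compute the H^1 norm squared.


||u||_{H^1(0,π)}^2 = 40*π

u'(x) = -8*cos(2*x).
Expand u² and (u')² and integrate term by term on (0, π), using: for integers n ≥ 1, ∫_0^π sin²(nx) dx = ∫_0^π cos²(nx) dx = π/2; for n ≠ n', ∫_0^π sin(nx)sin(n'x) dx = ∫_0^π cos(nx)cos(n'x) dx = 0; and by product-to-sum, ∫_0^π sin(nx)cos(n'x) dx = ½∫_0^π [sin((n+n')x) + sin((n−n')x)] dx, which is 0 when n+n' is even and 2n/(n²−n'²) when n+n' is odd (it need not vanish on (0, π)).
  u² squared terms: (-4)²·∫sin(2x)² dx = 16·π/2 = 8*π.
  So ∫_0^π u² dx = 8*π.
  (u')² squared terms: (-8)²·∫cos(2x)² dx = 64·π/2 = 32*π.
  So ∫_0^π (u')² dx = 32*π.
||u||_{H^1}^2 = (8*π) + (32*π) = 40*π.


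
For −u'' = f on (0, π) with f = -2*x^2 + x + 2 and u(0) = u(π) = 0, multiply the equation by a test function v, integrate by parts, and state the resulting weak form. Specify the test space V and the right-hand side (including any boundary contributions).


V = H^1_0(0, π) (so v(0) = v(π) = 0); weak form: ∫_0^π u'v' dx = ∫_0^π (-2*x^2 + x + 2) v dx for all v ∈ V.

Multiply both sides by a test function v and integrate from 0 to π:
  ∫_0^π −u''(x) v(x) dx = ∫_0^π f(x) v(x) dx.
Integrate the LHS by parts once:
  ∫_0^π −u'' v dx = −[u'(x) v(x)]_0^π + ∫_0^π u'(x) v'(x) dx.
Thus ∫_0^π u'(x) v'(x) dx = ∫_0^π f(x) v(x) dx + [u'(x) v(x)]_0^π.
Choose V so that boundary terms are either known or forced to vanish.
u is Dirichlet: u(0) = u(π) = 0. Let V = H^1_0(0, π); then v(0) = v(π) = 0, and [u' v]_0^π = 0.
Weak formulation: find u (satisfying any essential BC) such that ∫_0^π u'(x) v'(x) dx = ∫_0^π f v dx for all v ∈ V.
Substituting f(x) = -2*x^2 + x + 2, the right-hand side is ∫_0^π (-2*x^2 + x + 2) v dx.


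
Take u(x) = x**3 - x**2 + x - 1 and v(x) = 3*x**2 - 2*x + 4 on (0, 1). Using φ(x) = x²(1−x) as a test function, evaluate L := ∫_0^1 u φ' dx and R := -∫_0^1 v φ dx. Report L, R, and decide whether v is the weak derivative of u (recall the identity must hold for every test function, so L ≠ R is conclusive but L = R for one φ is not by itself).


LHS = -1/12, RHS = -1/3. No, v is not the weak derivative of u.

u(x) = x**3 - x**2 + x - 1, classical derivative u'(x) = 3*x**2 - 2*x + 1.
φ(x) = x²(1−x), so φ'(x) = x*(2 - 3*x).
Note φ(0) = φ(1) = 0, so the boundary term u·φ vanishes.
LHS = ∫_0^1 u(x) φ'(x) dx = ∫_0^1 (-3*x^5 + 5*x^4 - 5*x^3 + 5*x^2 - 2*x) dx. Term by term:
  ∫_0^1 -3*x^5 dx = -1/2;  ∫_0^1 5*x^4 dx = 1;  ∫_0^1 -5*x^3 dx = -5/4;
  ∫_0^1 5*x^2 dx = 5/3;  ∫_0^1 -2*x dx = -1.
Sum: -1/2 + 1 − 5/4 + 5/3 − 1 = -1/12.
So LHS = -1/12.
∫_0^1 v(x) φ(x) dx = ∫_0^1 (-3*x^5 + 5*x^4 - 6*x^3 + 4*x^2) dx. Term by term:
  ∫_0^1 -3*x^5 dx = -1/2;  ∫_0^1 5*x^4 dx = 1;  ∫_0^1 -6*x^3 dx = -3/2;
  ∫_0^1 4*x^2 dx = 4/3.
Sum: -1/2 + 1 − 3/2 + 4/3 = 1/3.
So RHS = -∫_0^1 v(x) φ(x) dx = -1/3.
LHS − RHS = 1/4 ≠ 0, so the identity fails.
(For a valid weak derivative the identity must hold for EVERY test function, in particular this one. The failure shows v is NOT the weak derivative of u.)
Correct weak derivative would be u'(x) = 3*x**2 - 2*x + 1.


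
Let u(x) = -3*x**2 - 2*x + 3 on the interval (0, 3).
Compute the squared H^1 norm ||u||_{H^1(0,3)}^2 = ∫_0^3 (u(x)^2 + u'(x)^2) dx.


||u||_{H^1}^2 = 4857/5

The H^1 norm (squared) on an interval (0, L) is
  ||u||_{H^1}^2 = ∫_0^L u(x)^2 dx + ∫_0^L u'(x)^2 dx.
Compute u'(x) = -6*x - 2.
Then u(x)^2 = 9*x**4 + 12*x**3 - 14*x**2 - 12*x + 9 and u'(x)^2 = 36*x**2 + 24*x + 4.
Integrate each monomial from 0 to 3 using ∫_0^3 c·x^n dx = c·3^(n+1)/(n+1):
  ∫_0^3 u(x)^2 dx = ∫_0^3 (9*x^4 + 12*x^3 - 14*x^2 - 12*x + 9) dx. Term by term:
    ∫_0^3 9*x^4 dx = 2187/5;  ∫_0^3 12*x^3 dx = 243;  ∫_0^3 -14*x^2 dx = -126;
    ∫_0^3 -12*x dx = -54;  ∫_0^3 9 dx = 27.
  Sum: 2187/5 + 243 − 126 − 54 + 27 = 2637/5.
  ∫_0^3 u'(x)^2 dx = ∫_0^3 (36*x^2 + 24*x + 4) dx. Term by term:
    ∫_0^3 36*x^2 dx = 324;  ∫_0^3 24*x dx = 108;  ∫_0^3 4 dx = 12.
  Sum: 324 + 108 + 12 = 444.
Adding: ||u||_{H^1}^2 = 2637/5 + 444 = 4857/5.


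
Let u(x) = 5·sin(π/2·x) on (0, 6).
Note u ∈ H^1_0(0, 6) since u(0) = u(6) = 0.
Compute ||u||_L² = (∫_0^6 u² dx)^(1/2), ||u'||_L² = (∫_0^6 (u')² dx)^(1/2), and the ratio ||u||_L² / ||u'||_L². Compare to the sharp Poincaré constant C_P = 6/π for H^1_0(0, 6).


||u||_L² / ||u'||_L² = 2/π < C_P = 6/π.

u(x) = 5·sin(π/2·x), so u'(x) = 5*π*cos(π*x/2)/2.
Writing u(x) = A·sin(kπx/L) with A = 5 and k = 3, use ∫_0^L sin²(kπx/L) dx = L/2 and ∫_0^L cos²(kπx/L) dx = L/2.
u² = 25·sin²(π/2·x) and (u')² = 25*π^2/4·cos²(π/2·x), and each of sin², cos² integrates to L/2 = 3 over (0, 6).
∫_0^6 u² dx = 75, so ||u||_L² = 5*sqrt(3).
∫_0^6 (u')² dx = 75*π^2/4, so ||u'||_L² = 5*sqrt(3)*π/2.
Ratio ||u||_L² / ||u'||_L² = 2/π.
Sharp Poincaré constant on H^1_0(0, 6) is C_P = L/π = 6/π, achieved by sin(π/6·x).
This is the k = 3 harmonic; the ratio L/(kπ) is strictly less than C_P = L/π, consistent with the sharp inequality ||u||_L² ≤ C_P ||u'||_L².


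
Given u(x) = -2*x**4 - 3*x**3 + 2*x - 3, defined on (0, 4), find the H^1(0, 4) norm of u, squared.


||u||_{H^1}^2 = 155447132/315

The H^1 norm (squared) on an interval (0, L) is
  ||u||_{H^1}^2 = ∫_0^L u(x)^2 dx + ∫_0^L u'(x)^2 dx.
Compute u'(x) = -8*x**3 - 9*x**2 + 2.
Then u(x)^2 = 4*x**8 + 12*x**7 + 9*x**6 - 8*x**5 + 18*x**3 + 4*x**2 - 12*x + 9 and u'(x)^2 = 64*x**6 + 144*x**5 + 81*x**4 - 32*x**3 - 36*x**2 + 4.
Integrate each monomial from 0 to 4 using ∫_0^4 c·x^n dx = c·4^(n+1)/(n+1):
  ∫_0^4 u(x)^2 dx = ∫_0^4 (4*x^8 + 12*x^7 + 9*x^6 - 8*x^5 + 18*x^3 + 4*x^2 - 12*x + 9) dx. Term by term:
    ∫_0^4 4*x^8 dx = 1048576/9;  ∫_0^4 12*x^7 dx = 98304;  ∫_0^4 9*x^6 dx = 147456/7;
    ∫_0^4 -8*x^5 dx = -16384/3;  ∫_0^4 18*x^3 dx = 1152;  ∫_0^4 4*x^2 dx = 256/3;
    ∫_0^4 -12*x dx = -96;  ∫_0^4 9 dx = 36.
  Sum: 1048576/9 + 98304 + 147456/7 − 16384/3 + 1152 + 256/3 − 96 + 36 = 14590396/63.
  ∫_0^4 u'(x)^2 dx = ∫_0^4 (64*x^6 + 144*x^5 + 81*x^4 - 32*x^3 - 36*x^2 + 4) dx. Term by term:
    ∫_0^4 64*x^6 dx = 1048576/7;  ∫_0^4 144*x^5 dx = 98304;  ∫_0^4 81*x^4 dx = 82944/5;
    ∫_0^4 -32*x^3 dx = -2048;  ∫_0^4 -36*x^2 dx = -768;  ∫_0^4 4 dx = 16.
  Sum: 1048576/7 + 98304 + 82944/5 − 2048 − 768 + 16 = 9166128/35.
Adding: ||u||_{H^1}^2 = 14590396/63 + 9166128/35 = 155447132/315.


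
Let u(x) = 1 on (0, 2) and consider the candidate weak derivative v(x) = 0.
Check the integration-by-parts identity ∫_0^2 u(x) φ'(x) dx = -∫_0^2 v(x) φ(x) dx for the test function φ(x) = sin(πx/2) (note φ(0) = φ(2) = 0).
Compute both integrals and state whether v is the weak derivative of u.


LHS = 0, RHS = 0. Yes, v = u' weakly.

u(x) = 1, classical derivative u'(x) = 0.
φ(x) = sin(πx/2), so φ'(x) = π*cos(π*x/2)/2.
Note φ(0) = φ(2) = 0, so the boundary term u·φ vanishes.
LHS = ∫_0^2 u(x) φ'(x) dx = ∫_0^2 (π*cos(π*x/2)/2) dx. Term by term:
  ∫_0^2 π*cos(π*x/2)/2 dx = 0.
So LHS = 0.
∫_0^2 v(x) φ(x) dx = ∫_0^2 (0) dx. Term by term:
  ∫_0^2 0 dx = 0.
So RHS = -∫_0^2 v(x) φ(x) dx = 0.
LHS = RHS, so the identity holds for this test φ.
Moreover u is smooth here and v(x) = u'(x) = 0 pointwise, so the identity holds for every test function. Hence v is the weak derivative of u.


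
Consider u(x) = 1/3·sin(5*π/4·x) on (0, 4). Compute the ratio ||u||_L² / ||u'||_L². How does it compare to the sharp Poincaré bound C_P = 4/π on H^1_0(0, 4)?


||u||_L² / ||u'||_L² = 4/(5*π) < C_P = 4/π.

u(x) = 1/3·sin(5*π/4·x), so u'(x) = 5*π*cos(5*π*x/4)/12.
Writing u(x) = A·sin(kπx/L) with A = 1/3 and k = 5, use ∫_0^L sin²(kπx/L) dx = L/2 and ∫_0^L cos²(kπx/L) dx = L/2.
u² = 1/9·sin²(5*π/4·x) and (u')² = 25*π^2/144·cos²(5*π/4·x), and each of sin², cos² integrates to L/2 = 2 over (0, 4).
∫_0^4 u² dx = 2/9, so ||u||_L² = sqrt(2)/3.
∫_0^4 (u')² dx = 25*π^2/72, so ||u'||_L² = 5*sqrt(2)*π/12.
Ratio ||u||_L² / ||u'||_L² = 4/(5*π).
Sharp Poincaré constant on H^1_0(0, 4) is C_P = L/π = 4/π, achieved by sin(π/4·x).
This is the k = 5 harmonic; the ratio L/(kπ) is strictly less than C_P = L/π, consistent with the sharp inequality ||u||_L² ≤ C_P ||u'||_L².


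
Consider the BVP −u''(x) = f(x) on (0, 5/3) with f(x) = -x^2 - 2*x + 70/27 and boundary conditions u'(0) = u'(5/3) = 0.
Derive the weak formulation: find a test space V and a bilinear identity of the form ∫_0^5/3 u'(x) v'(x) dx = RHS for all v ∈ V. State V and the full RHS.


V = H^1(0, 5/3) (no boundary constraint on v; u is determined up to an additive constant); weak form: ∫_0^5/3 u'v' dx = ∫_0^5/3 (-x^2 - 2*x + 70/27) v dx for all v ∈ V.

Multiply both sides by a test function v and integrate from 0 to 5/3:
  ∫_0^5/3 −u''(x) v(x) dx = ∫_0^5/3 f(x) v(x) dx.
Integrate the LHS by parts once:
  ∫_0^5/3 −u'' v dx = −[u'(x) v(x)]_0^5/3 + ∫_0^5/3 u'(x) v'(x) dx.
Thus ∫_0^5/3 u'(x) v'(x) dx = ∫_0^5/3 f(x) v(x) dx + [u'(x) v(x)]_0^5/3.
Choose V so that boundary terms are either known or forced to vanish.
u has homogeneous Neumann: u'(0) = u'(5/3) = 0. So [u' v]_0^5/3 = 0·v(5/3) − 0·v(0) = 0 for any v; take V = H^1(0, 5/3).
Weak formulation: find u (satisfying any essential BC) such that ∫_0^5/3 u'(x) v'(x) dx = ∫_0^5/3 f v dx for all v ∈ V (homogeneous Neumann, so boundary terms vanish).
Substituting f(x) = -x^2 - 2*x + 70/27, the right-hand side is ∫_0^5/3 (-x^2 - 2*x + 70/27) v dx.
Compatibility check (pure Neumann): taking v ≡ 1 ∈ V gives 0 = ∫_0^5/3 f dx + (0) − (0), i.e. ∫_0^5/3 f dx must equal u'(0) − u'(5/3) = 0. Indeed ∫_0^5/3 (-x^2 - 2*x + 70/27) dx = 0, so the data are compatible. The solution is then unique only up to an additive constant (fix it e.g. by requiring ∫_0^5/3 u dx = 0).


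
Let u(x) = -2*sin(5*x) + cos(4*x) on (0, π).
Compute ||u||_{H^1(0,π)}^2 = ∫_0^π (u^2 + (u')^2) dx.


||u||_{H^1(0,π)}^2 = -680/9 + 121*π/2

u'(x) = -4*sin(4*x) - 10*cos(5*x).
Expand u² and (u')² and integrate term by term on (0, π), using: for integers n ≥ 1, ∫_0^π sin²(nx) dx = ∫_0^π cos²(nx) dx = π/2; for n ≠ n', ∫_0^π sin(nx)sin(n'x) dx = ∫_0^π cos(nx)cos(n'x) dx = 0; and by product-to-sum, ∫_0^π sin(nx)cos(n'x) dx = ½∫_0^π [sin((n+n')x) + sin((n−n')x)] dx, which is 0 when n+n' is even and 2n/(n²−n'²) when n+n' is odd (it need not vanish on (0, π)).
  u² squared terms: (-2)²·∫sin(5x)² dx = 4·π/2 = 2*π;  (1)²·∫cos(4x)² dx = 1·π/2 = π/2.
  u² cross terms: 2·(-2)·(1)·∫sin(5x)·cos(4x) dx = -4·(10/9) = -40/9.
  So ∫_0^π u² dx = 2*π + π/2 − 40/9 = -40/9 + 5*π/2.
  (u')² squared terms: (-10)²·∫cos(5x)² dx = 100·π/2 = 50*π;  (-4)²·∫sin(4x)² dx = 16·π/2 = 8*π.
  (u')² cross terms: 2·(-10)·(-4)·∫cos(5x)·sin(4x) dx = 80·(-8/9) = -640/9.
  So ∫_0^π (u')² dx = 50*π + 8*π − 640/9 = -640/9 + 58*π.
||u||_{H^1}^2 = (-40/9 + 5*π/2) + (-640/9 + 58*π) = -680/9 + 121*π/2.


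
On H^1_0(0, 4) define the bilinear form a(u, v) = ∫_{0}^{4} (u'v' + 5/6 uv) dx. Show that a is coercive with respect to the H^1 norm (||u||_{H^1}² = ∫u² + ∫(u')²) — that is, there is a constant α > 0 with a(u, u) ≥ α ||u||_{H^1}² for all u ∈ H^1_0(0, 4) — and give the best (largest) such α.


α = (π^2 + 40/3)/(π^2 + 16)

Coercivity of a(·,·) on H^1_0(0, 4) means a(u, u) ≥ α ||u||_{H^1}² for every u ∈ H^1_0.
The interval has length L = 4, and Poincaré/coercivity depend only on L. Here a(u, u) = ∫(u')² + (5/6)·∫u².
Here 0 < c = 5/6 < 1. The condition a(u,u) ≥ α||u||_{H^1}² reads (1−α)∫(u')² ≥ (α−c)∫u². Any admissible α is ≤ 1 (rapidly oscillating u have ∫u²/∫(u')² → 0), and α = 1 would force 0 ≥ (1−c)∫u², impossible since c < 1; so 1−α > 0. By the sharp Poincaré inequality on H^1_0 of an interval of length L, ∫(u')² ≥ (π/L)²∫u² with equality for the first sine mode sin(π(x−x₀)/L) (x₀ the left endpoint), so the inequality holds for all u iff (1−α)(π/L)² ≥ α − c, i.e. α ≤ ((π/L)² + c)/((π/L)² + 1) = (1 + c(L/π)²)/(1 + (L/π)²). With (π/L)² = π^2/16 and c = 5/6, the largest admissible constant is α = ((π/L)² + c)/((π/L)² + 1).
Simplifying, α = (π^2 + 40/3)/(π^2 + 16).


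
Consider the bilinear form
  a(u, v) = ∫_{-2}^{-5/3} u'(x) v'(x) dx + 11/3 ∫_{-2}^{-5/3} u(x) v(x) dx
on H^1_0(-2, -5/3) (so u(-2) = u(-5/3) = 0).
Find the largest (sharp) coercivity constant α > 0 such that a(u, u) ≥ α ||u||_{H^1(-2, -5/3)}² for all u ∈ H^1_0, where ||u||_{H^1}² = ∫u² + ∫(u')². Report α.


α = 1

Coercivity of a(·,·) on H^1_0(-2, -5/3) means a(u, u) ≥ α ||u||_{H^1}² for every u ∈ H^1_0.
The interval has length L = 1/3, and Poincaré/coercivity depend only on L. Here a(u, u) = ∫(u')² + (11/3)·∫u².
Here c = 11/3 ≥ 1, so a(u,u) = ∫(u')² + c∫u² ≥ ∫(u')² + ∫u² = ||u||_{H^1}², i.e. α = 1 works. No larger α is possible: a(u,u) ≥ α||u||_{H^1}² means (1−α)∫(u')² ≥ (α−c)∫u², and for the modes u_n = sin(nπ(x−x₀)/L) (x₀ the left endpoint) one has ∫u_n²/∫(u_n')² = (L/(nπ))² → 0, so a(u_n,u_n)/||u_n||_{H^1}² → 1. Hence the optimal constant is α = 1.
Therefore α = 1.


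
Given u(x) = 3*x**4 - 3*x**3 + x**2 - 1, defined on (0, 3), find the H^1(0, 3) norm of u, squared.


||u||_{H^1}^2 = 4628931/140

The H^1 norm (squared) on an interval (0, L) is
  ||u||_{H^1}^2 = ∫_0^L u(x)^2 dx + ∫_0^L u'(x)^2 dx.
Compute u'(x) = 12*x**3 - 9*x**2 + 2*x.
Then u(x)^2 = 9*x**8 - 18*x**7 + 15*x**6 - 6*x**5 - 5*x**4 + 6*x**3 - 2*x**2 + 1 and u'(x)^2 = 144*x**6 - 216*x**5 + 129*x**4 - 36*x**3 + 4*x**2.
Integrate each monomial from 0 to 3 using ∫_0^3 c·x^n dx = c·3^(n+1)/(n+1):
  ∫_0^3 u(x)^2 dx = ∫_0^3 (9*x^8 - 18*x^7 + 15*x^6 - 6*x^5 - 5*x^4 + 6*x^3 - 2*x^2 + 1) dx. Term by term:
    ∫_0^3 9*x^8 dx = 19683;  ∫_0^3 -18*x^7 dx = -59049/4;  ∫_0^3 15*x^6 dx = 32805/7;
    ∫_0^3 -6*x^5 dx = -729;  ∫_0^3 -5*x^4 dx = -243;  ∫_0^3 6*x^3 dx = 243/2;
    ∫_0^3 -2*x^2 dx = -18;  ∫_0^3 1 dx = 3.
  Sum: 19683 − 59049/4 + 32805/7 − 729 − 243 + 243/2 − 18 + 3 = 244767/28.
  ∫_0^3 u'(x)^2 dx = ∫_0^3 (144*x^6 - 216*x^5 + 129*x^4 - 36*x^3 + 4*x^2) dx. Term by term:
    ∫_0^3 144*x^6 dx = 314928/7;  ∫_0^3 -216*x^5 dx = -26244;  ∫_0^3 129*x^4 dx = 31347/5;
    ∫_0^3 -36*x^3 dx = -729;  ∫_0^3 4*x^2 dx = 36.
  Sum: 314928/7 − 26244 + 31347/5 − 729 + 36 = 851274/35.
Adding: ||u||_{H^1}^2 = 244767/28 + 851274/35 = 4628931/140.


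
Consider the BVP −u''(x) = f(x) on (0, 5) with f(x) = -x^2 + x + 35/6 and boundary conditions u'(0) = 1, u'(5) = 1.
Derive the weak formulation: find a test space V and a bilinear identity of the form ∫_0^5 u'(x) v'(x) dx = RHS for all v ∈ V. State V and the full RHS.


V = H^1(0, 5) (v unrestricted at boundary; u is determined up to an additive constant); weak form: ∫_0^5 u'v' dx = ∫_0^5 (-x^2 + x + 35/6) v dx + v(5) − v(0) for all v ∈ V.

Multiply both sides by a test function v and integrate from 0 to 5:
  ∫_0^5 −u''(x) v(x) dx = ∫_0^5 f(x) v(x) dx.
Integrate the LHS by parts once:
  ∫_0^5 −u'' v dx = −[u'(x) v(x)]_0^5 + ∫_0^5 u'(x) v'(x) dx.
Thus ∫_0^5 u'(x) v'(x) dx = ∫_0^5 f(x) v(x) dx + [u'(x) v(x)]_0^5.
Choose V so that boundary terms are either known or forced to vanish.
u has inhomogeneous Neumann u'(0) = 1, u'(5) = 1. [u' v]_0^5 = (1)·v(5) − (1)·v(0) = v(5) − v(0). Take V = H^1(0, 5); boundary term becomes part of RHS.
Weak formulation: find u (satisfying any essential BC) such that ∫_0^5 u'(x) v'(x) dx = ∫_0^5 f v dx + v(5) − v(0) for all v ∈ V (Neumann data are natural BCs: they enter the RHS as boundary terms).
Substituting f(x) = -x^2 + x + 35/6, the right-hand side is ∫_0^5 (-x^2 + x + 35/6) v dx + v(5) − v(0).
Compatibility check (pure Neumann): taking v ≡ 1 ∈ V gives 0 = ∫_0^5 f dx + (1) − (1), i.e. ∫_0^5 f dx must equal u'(0) − u'(5) = 0. Indeed ∫_0^5 (-x^2 + x + 35/6) dx = 0, so the data are compatible. The solution is then unique only up to an additive constant (fix it e.g. by requiring ∫_0^5 u dx = 0).


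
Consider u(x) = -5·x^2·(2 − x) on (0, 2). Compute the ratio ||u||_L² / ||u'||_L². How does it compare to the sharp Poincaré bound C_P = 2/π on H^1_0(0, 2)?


||u||_L² / ||u'||_L² = sqrt(14)/7 < C_P = 2/π.

u(x) = -5·x^2·(2 − x), so u'(x) = 5*x*(3*x - 4).
u(x) = -5·x^2·(2 − x) vanishes at x = 0 and x = 2, so u ∈ H^1_0(0, 2). Differentiate via the product rule and integrate the resulting polynomials term by term.
  ∫_0^2 u² dx = ∫_0^2 (25*x^6 - 100*x^5 + 100*x^4) dx. Term by term:
    ∫_0^2 25*x^6 dx = 3200/7;  ∫_0^2 -100*x^5 dx = -3200/3;  ∫_0^2 100*x^4 dx = 640.
  Sum: 3200/7 − 3200/3 + 640 = 640/21.
  ∫_0^2 (u')² dx = ∫_0^2 (225*x^4 - 600*x^3 + 400*x^2) dx. Term by term:
    ∫_0^2 225*x^4 dx = 1440;  ∫_0^2 -600*x^3 dx = -2400;  ∫_0^2 400*x^2 dx = 3200/3.
  Sum: 1440 − 2400 + 3200/3 = 320/3.
∫_0^2 u² dx = 640/21, so ||u||_L² = 8*sqrt(210)/21.
∫_0^2 (u')² dx = 320/3, so ||u'||_L² = 8*sqrt(15)/3.
Ratio ||u||_L² / ||u'||_L² = sqrt(14)/7.
Sharp Poincaré constant on H^1_0(0, 2) is C_P = L/π = 2/π, achieved by sin(π/2·x).
A polynomial bump cannot attain the sharp Poincaré constant (only the first sine eigenfunction does), so the ratio is strictly less than C_P, consistent with ||u||_L² ≤ C_P ||u'||_L².


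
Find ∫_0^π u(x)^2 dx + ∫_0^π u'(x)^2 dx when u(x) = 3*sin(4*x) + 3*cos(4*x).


||u||_{H^1(0,π)}^2 = 153*π

u'(x) = -12*sin(4*x) + 12*cos(4*x).
Expand u² and (u')² and integrate term by term on (0, π), using: for integers n ≥ 1, ∫_0^π sin²(nx) dx = ∫_0^π cos²(nx) dx = π/2; for n ≠ n', ∫_0^π sin(nx)sin(n'x) dx = ∫_0^π cos(nx)cos(n'x) dx = 0; and by product-to-sum, ∫_0^π sin(nx)cos(n'x) dx = ½∫_0^π [sin((n+n')x) + sin((n−n')x)] dx, which is 0 when n+n' is even and 2n/(n²−n'²) when n+n' is odd (it need not vanish on (0, π)).
  u² squared terms: (3)²·∫cos(4x)² dx = 9·π/2 = 9*π/2;  (3)²·∫sin(4x)² dx = 9·π/2 = 9*π/2.
  u² cross terms: 2·(3)·(3)·∫cos(4x)·sin(4x) dx = 18·(0) = 0.
  So ∫_0^π u² dx = 9*π/2 + 9*π/2 + 0 = 9*π.
  (u')² squared terms: (-12)²·∫sin(4x)² dx = 144·π/2 = 72*π;  (12)²·∫cos(4x)² dx = 144·π/2 = 72*π.
  (u')² cross terms: 2·(-12)·(12)·∫sin(4x)·cos(4x) dx = -288·(0) = 0.
  So ∫_0^π (u')² dx = 72*π + 72*π + 0 = 144*π.
||u||_{H^1}^2 = (9*π) + (144*π) = 153*π.


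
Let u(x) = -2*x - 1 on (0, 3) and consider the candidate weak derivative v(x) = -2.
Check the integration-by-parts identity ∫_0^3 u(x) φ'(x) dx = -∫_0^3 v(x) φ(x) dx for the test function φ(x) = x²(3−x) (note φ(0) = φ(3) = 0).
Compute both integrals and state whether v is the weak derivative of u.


LHS = 27/2, RHS = 27/2. Yes, v = u' weakly.

u(x) = -2*x - 1, classical derivative u'(x) = -2.
φ(x) = x²(3−x), so φ'(x) = 3*x*(2 - x).
Note φ(0) = φ(3) = 0, so the boundary term u·φ vanishes.
LHS = ∫_0^3 u(x) φ'(x) dx = ∫_0^3 (6*x^3 - 9*x^2 - 6*x) dx. Term by term:
  ∫_0^3 6*x^3 dx = 243/2;  ∫_0^3 -9*x^2 dx = -81;  ∫_0^3 -6*x dx = -27.
Sum: 243/2 − 81 − 27 = 27/2.
So LHS = 27/2.
∫_0^3 v(x) φ(x) dx = ∫_0^3 (2*x^3 - 6*x^2) dx. Term by term:
  ∫_0^3 2*x^3 dx = 81/2;  ∫_0^3 -6*x^2 dx = -54.
Sum: 81/2 − 54 = -27/2.
So RHS = -∫_0^3 v(x) φ(x) dx = 27/2.
LHS = RHS, so the identity holds for this test φ.
Moreover u is smooth here and v(x) = u'(x) = -2 pointwise, so the identity holds for every test function. Hence v is the weak derivative of u.


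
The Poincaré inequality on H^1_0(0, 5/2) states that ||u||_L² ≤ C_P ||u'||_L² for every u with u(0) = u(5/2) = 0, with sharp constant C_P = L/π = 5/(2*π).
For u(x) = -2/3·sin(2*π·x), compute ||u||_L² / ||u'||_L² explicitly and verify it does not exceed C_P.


||u||_L² / ||u'||_L² = 1/(2*π) < C_P = 5/(2*π).

u(x) = -2/3·sin(2*π·x), so u'(x) = -4*π*cos(2*π*x)/3.
Writing u(x) = A·sin(kπx/L) with A = -2/3 and k = 5, use ∫_0^L sin²(kπx/L) dx = L/2 and ∫_0^L cos²(kπx/L) dx = L/2.
u² = 4/9·sin²(2*π·x) and (u')² = 16*π^2/9·cos²(2*π·x), and each of sin², cos² integrates to L/2 = 5/4 over (0, 5/2).
∫_0^5/2 u² dx = 5/9, so ||u||_L² = sqrt(5)/3.
∫_0^5/2 (u')² dx = 20*π^2/9, so ||u'||_L² = 2*sqrt(5)*π/3.
Ratio ||u||_L² / ||u'||_L² = 1/(2*π).
Sharp Poincaré constant on H^1_0(0, 5/2) is C_P = L/π = 5/(2*π), achieved by sin(2*π/5·x).
This is the k = 5 harmonic; the ratio L/(kπ) is strictly less than C_P = L/π, consistent with the sharp inequality ||u||_L² ≤ C_P ||u'||_L².


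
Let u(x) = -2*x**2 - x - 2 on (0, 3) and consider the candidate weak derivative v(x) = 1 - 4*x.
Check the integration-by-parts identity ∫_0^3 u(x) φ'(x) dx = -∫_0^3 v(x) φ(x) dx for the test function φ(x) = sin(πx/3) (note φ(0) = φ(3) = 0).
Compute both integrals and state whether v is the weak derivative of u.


LHS = 42/π, RHS = 30/π. No, v is not the weak derivative of u.

u(x) = -2*x**2 - x - 2, classical derivative u'(x) = -4*x - 1.
φ(x) = sin(πx/3), so φ'(x) = π*cos(π*x/3)/3.
Note φ(0) = φ(3) = 0, so the boundary term u·φ vanishes.
LHS = ∫_0^3 u(x) φ'(x) dx = ∫_0^3 (-2*π*x^2*cos(π*x/3)/3 - π*x*cos(π*x/3)/3 - 2*π*cos(π*x/3)/3) dx. Term by term:
  ∫_0^3 -2*π*cos(π*x/3)/3 dx = 0;  ∫_0^3 -2*π*x^2*cos(π*x/3)/3 dx = 36/π;  ∫_0^3 -π*x*cos(π*x/3)/3 dx = 6/π.
Sum: 0 + 36/π + 6/π = 42/π.
So LHS = 42/π.
∫_0^3 v(x) φ(x) dx = ∫_0^3 (-4*x*sin(π*x/3) + sin(π*x/3)) dx. Term by term:
  ∫_0^3 -4*x*sin(π*x/3) dx = -36/π;  ∫_0^3 sin(π*x/3) dx = 6/π.
Sum: -36/π + 6/π = -30/π.
So RHS = -∫_0^3 v(x) φ(x) dx = 30/π.
LHS − RHS = 12/π ≠ 0, so the identity fails.
(For a valid weak derivative the identity must hold for EVERY test function, in particular this one. The failure shows v is NOT the weak derivative of u.)
Correct weak derivative would be u'(x) = -4*x - 1.


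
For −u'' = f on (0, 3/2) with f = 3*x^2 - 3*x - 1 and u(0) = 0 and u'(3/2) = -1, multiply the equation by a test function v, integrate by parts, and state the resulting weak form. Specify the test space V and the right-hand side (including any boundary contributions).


V = {v ∈ H^1(0, 3/2) : v(0) = 0} (test functions vanish at x = 0 where u is specified); weak form: ∫_0^3/2 u'v' dx = ∫_0^3/2 (3*x^2 - 3*x - 1) v dx − v(3/2) for all v ∈ V.

Multiply both sides by a test function v and integrate from 0 to 3/2:
  ∫_0^3/2 −u''(x) v(x) dx = ∫_0^3/2 f(x) v(x) dx.
Integrate the LHS by parts once:
  ∫_0^3/2 −u'' v dx = −[u'(x) v(x)]_0^3/2 + ∫_0^3/2 u'(x) v'(x) dx.
Thus ∫_0^3/2 u'(x) v'(x) dx = ∫_0^3/2 f(x) v(x) dx + [u'(x) v(x)]_0^3/2.
Choose V so that boundary terms are either known or forced to vanish.
Mixed BC: u(0) = 0 (Dirichlet) and u'(3/2) = -1 (Neumann). Define V = {v ∈ H^1(0, 3/2) : v(0) = 0}. Then [u' v]_0^3/2 = u'(3/2)·v(3/2) − u'(0)·0 = − v(3/2).
Weak formulation: find u (satisfying any essential BC) such that ∫_0^3/2 u'(x) v'(x) dx = ∫_0^3/2 f v dx − v(3/2) for all v ∈ V (Dirichlet at 0 absorbed into V; Neumann datum at x = 3/2 contributes the boundary term).
Substituting f(x) = 3*x^2 - 3*x - 1, the right-hand side is ∫_0^3/2 (3*x^2 - 3*x - 1) v dx − v(3/2).


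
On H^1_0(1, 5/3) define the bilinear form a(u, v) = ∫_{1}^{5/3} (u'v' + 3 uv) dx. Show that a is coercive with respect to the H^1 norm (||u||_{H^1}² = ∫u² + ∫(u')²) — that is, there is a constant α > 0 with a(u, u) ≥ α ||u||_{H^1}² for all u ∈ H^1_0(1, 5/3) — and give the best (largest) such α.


α = 1

Coercivity of a(·,·) on H^1_0(1, 5/3) means a(u, u) ≥ α ||u||_{H^1}² for every u ∈ H^1_0.
The interval has length L = 2/3, and Poincaré/coercivity depend only on L. Here a(u, u) = ∫(u')² + (3)·∫u².
Here c = 3 ≥ 1, so a(u,u) = ∫(u')² + c∫u² ≥ ∫(u')² + ∫u² = ||u||_{H^1}², i.e. α = 1 works. No larger α is possible: a(u,u) ≥ α||u||_{H^1}² means (1−α)∫(u')² ≥ (α−c)∫u², and for the modes u_n = sin(nπ(x−x₀)/L) (x₀ the left endpoint) one has ∫u_n²/∫(u_n')² = (L/(nπ))² → 0, so a(u_n,u_n)/||u_n||_{H^1}² → 1. Hence the optimal constant is α = 1.
Therefore α = 1.


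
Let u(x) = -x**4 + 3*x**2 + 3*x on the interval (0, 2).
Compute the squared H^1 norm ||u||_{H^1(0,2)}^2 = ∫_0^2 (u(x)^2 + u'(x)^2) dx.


||u||_{H^1}^2 = 35326/315

The H^1 norm (squared) on an interval (0, L) is
  ||u||_{H^1}^2 = ∫_0^L u(x)^2 dx + ∫_0^L u'(x)^2 dx.
Compute u'(x) = -4*x**3 + 6*x + 3.
Then u(x)^2 = x**8 - 6*x**6 - 6*x**5 + 9*x**4 + 18*x**3 + 9*x**2 and u'(x)^2 = 16*x**6 - 48*x**4 - 24*x**3 + 36*x**2 + 36*x + 9.
Integrate each monomial from 0 to 2 using ∫_0^2 c·x^n dx = c·2^(n+1)/(n+1):
  ∫_0^2 u(x)^2 dx = ∫_0^2 (x^8 - 6*x^6 - 6*x^5 + 9*x^4 + 18*x^3 + 9*x^2) dx. Term by term:
    ∫_0^2 x^8 dx = 512/9;  ∫_0^2 -6*x^6 dx = -768/7;  ∫_0^2 -6*x^5 dx = -64;
    ∫_0^2 9*x^4 dx = 288/5;  ∫_0^2 18*x^3 dx = 72;  ∫_0^2 9*x^2 dx = 24.
  Sum: 512/9 − 768/7 − 64 + 288/5 + 72 + 24 = 11584/315.
  ∫_0^2 u'(x)^2 dx = ∫_0^2 (16*x^6 - 48*x^4 - 24*x^3 + 36*x^2 + 36*x + 9) dx. Term by term:
    ∫_0^2 16*x^6 dx = 2048/7;  ∫_0^2 -48*x^4 dx = -1536/5;  ∫_0^2 -24*x^3 dx = -96;
    ∫_0^2 36*x^2 dx = 96;  ∫_0^2 36*x dx = 72;  ∫_0^2 9 dx = 18.
  Sum: 2048/7 − 1536/5 − 96 + 96 + 72 + 18 = 2638/35.
Adding: ||u||_{H^1}^2 = 11584/315 + 2638/35 = 35326/315.


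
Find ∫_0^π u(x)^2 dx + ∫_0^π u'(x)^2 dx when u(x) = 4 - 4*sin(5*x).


||u||_{H^1(0,π)}^2 = -64/5 + 224*π

u'(x) = -20*cos(5*x).
Expand u² and (u')² and integrate term by term on (0, π), using: for integers n ≥ 1, ∫_0^π sin²(nx) dx = ∫_0^π cos²(nx) dx = π/2; for n ≠ n', ∫_0^π sin(nx)sin(n'x) dx = ∫_0^π cos(nx)cos(n'x) dx = 0; and by product-to-sum, ∫_0^π sin(nx)cos(n'x) dx = ½∫_0^π [sin((n+n')x) + sin((n−n')x)] dx, which is 0 when n+n' is even and 2n/(n²−n'²) when n+n' is odd (it need not vanish on (0, π)). For the constant mode: ∫_0^π 1 dx = π, ∫_0^π cos(nx) dx = 0, ∫_0^π sin(nx) dx = (1−(−1)^n)/n.
  u² squared terms: (4)²·∫1 dx = 16·π = 16*π;  (-4)²·∫sin(5x)² dx = 16·π/2 = 8*π.
  u² cross terms: 2·(4)·(-4)·∫1·sin(5x) dx = -32·(2/5) = -64/5.
  So ∫_0^π u² dx = 16*π + 8*π − 64/5 = -64/5 + 24*π.
  (u')² squared terms: (-20)²·∫cos(5x)² dx = 400·π/2 = 200*π.
  So ∫_0^π (u')² dx = 200*π.
||u||_{H^1}^2 = (-64/5 + 24*π) + (200*π) = -64/5 + 224*π.


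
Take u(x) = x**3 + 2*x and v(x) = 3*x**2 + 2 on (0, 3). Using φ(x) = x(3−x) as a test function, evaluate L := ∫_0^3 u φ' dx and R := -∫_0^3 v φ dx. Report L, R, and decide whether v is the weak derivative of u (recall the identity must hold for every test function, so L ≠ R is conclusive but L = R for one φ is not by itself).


LHS = -909/20, RHS = -909/20. Yes, v = u' weakly.

u(x) = x**3 + 2*x, classical derivative u'(x) = 3*x**2 + 2.
φ(x) = x(3−x), so φ'(x) = 3 - 2*x.
Note φ(0) = φ(3) = 0, so the boundary term u·φ vanishes.
LHS = ∫_0^3 u(x) φ'(x) dx = ∫_0^3 (-2*x^4 + 3*x^3 - 4*x^2 + 6*x) dx. Term by term:
  ∫_0^3 -2*x^4 dx = -486/5;  ∫_0^3 3*x^3 dx = 243/4;  ∫_0^3 -4*x^2 dx = -36;
  ∫_0^3 6*x dx = 27.
Sum: -486/5 + 243/4 − 36 + 27 = -909/20.
So LHS = -909/20.
∫_0^3 v(x) φ(x) dx = ∫_0^3 (-3*x^4 + 9*x^3 - 2*x^2 + 6*x) dx. Term by term:
  ∫_0^3 -3*x^4 dx = -729/5;  ∫_0^3 9*x^3 dx = 729/4;  ∫_0^3 -2*x^2 dx = -18;
  ∫_0^3 6*x dx = 27.
Sum: -729/5 + 729/4 − 18 + 27 = 909/20.
So RHS = -∫_0^3 v(x) φ(x) dx = -909/20.
LHS = RHS, so the identity holds for this test φ.
Moreover u is smooth here and v(x) = u'(x) = 3*x**2 + 2 pointwise, so the identity holds for every test function. Hence v is the weak derivative of u.


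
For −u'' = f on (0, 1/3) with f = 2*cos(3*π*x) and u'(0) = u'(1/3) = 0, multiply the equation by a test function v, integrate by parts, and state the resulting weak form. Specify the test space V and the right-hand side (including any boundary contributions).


V = H^1(0, 1/3) (no boundary constraint on v; u is determined up to an additive constant); weak form: ∫_0^1/3 u'v' dx = ∫_0^1/3 (2*cos(3*π*x)) v dx for all v ∈ V.

Multiply both sides by a test function v and integrate from 0 to 1/3:
  ∫_0^1/3 −u''(x) v(x) dx = ∫_0^1/3 f(x) v(x) dx.
Integrate the LHS by parts once:
  ∫_0^1/3 −u'' v dx = −[u'(x) v(x)]_0^1/3 + ∫_0^1/3 u'(x) v'(x) dx.
Thus ∫_0^1/3 u'(x) v'(x) dx = ∫_0^1/3 f(x) v(x) dx + [u'(x) v(x)]_0^1/3.
Choose V so that boundary terms are either known or forced to vanish.
u has homogeneous Neumann: u'(0) = u'(1/3) = 0. So [u' v]_0^1/3 = 0·v(1/3) − 0·v(0) = 0 for any v; take V = H^1(0, 1/3).
Weak formulation: find u (satisfying any essential BC) such that ∫_0^1/3 u'(x) v'(x) dx = ∫_0^1/3 f v dx for all v ∈ V (homogeneous Neumann, so boundary terms vanish).
Substituting f(x) = 2*cos(3*π*x), the right-hand side is ∫_0^1/3 (2*cos(3*π*x)) v dx.
Compatibility check (pure Neumann): taking v ≡ 1 ∈ V gives 0 = ∫_0^1/3 f dx + (0) − (0), i.e. ∫_0^1/3 f dx must equal u'(0) − u'(1/3) = 0. Indeed ∫_0^1/3 (2*cos(3*π*x)) dx = 0, so the data are compatible. The solution is then unique only up to an additive constant (fix it e.g. by requiring ∫_0^1/3 u dx = 0).


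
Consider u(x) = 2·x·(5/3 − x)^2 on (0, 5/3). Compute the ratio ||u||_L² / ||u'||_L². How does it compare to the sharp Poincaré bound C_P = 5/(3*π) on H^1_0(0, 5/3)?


||u||_L² / ||u'||_L² = 5*sqrt(14)/42 < C_P = 5/(3*π).

u(x) = 2·x·(5/3 − x)^2, so u'(x) = 6*x^2 - 40*x/3 + 50/9.
u(x) = 2·x·(5/3 − x)^2 vanishes at x = 0 and x = 5/3, so u ∈ H^1_0(0, 5/3). Differentiate via the product rule and integrate the resulting polynomials term by term.
  ∫_0^5/3 u² dx = ∫_0^5/3 (4*x^6 - 80*x^5/3 + 200*x^4/3 - 2000*x^3/27 + 2500*x^2/81) dx. Term by term:
    ∫_0^5/3 4*x^6 dx = 312500/15309;  ∫_0^5/3 -80*x^5/3 dx = -625000/6561;  ∫_0^5/3 200*x^4/3 dx = 125000/729;
    ∫_0^5/3 -2000*x^3/27 dx = -312500/2187;  ∫_0^5/3 2500*x^2/81 dx = 312500/6561.
  Sum: 312500/15309 − 625000/6561 + 125000/729 − 312500/2187 + 312500/6561 = 62500/45927.
  ∫_0^5/3 (u')² dx = ∫_0^5/3 (36*x^4 - 160*x^3 + 2200*x^2/9 - 4000*x/27 + 2500/81) dx. Term by term:
    ∫_0^5/3 36*x^4 dx = 2500/27;  ∫_0^5/3 -160*x^3 dx = -25000/81;  ∫_0^5/3 2200*x^2/9 dx = 275000/729;
    ∫_0^5/3 -4000*x/27 dx = -50000/243;  ∫_0^5/3 2500/81 dx = 12500/243.
  Sum: 2500/27 − 25000/81 + 275000/729 − 50000/243 + 12500/243 = 5000/729.
∫_0^5/3 u² dx = 62500/45927, so ||u||_L² = 250*sqrt(7)/567.
∫_0^5/3 (u')² dx = 5000/729, so ||u'||_L² = 50*sqrt(2)/27.
Ratio ||u||_L² / ||u'||_L² = 5*sqrt(14)/42.
Sharp Poincaré constant on H^1_0(0, 5/3) is C_P = L/π = 5/(3*π), achieved by sin(3*π/5·x).
A polynomial bump cannot attain the sharp Poincaré constant (only the first sine eigenfunction does), so the ratio is strictly less than C_P, consistent with ||u||_L² ≤ C_P ||u'||_L².


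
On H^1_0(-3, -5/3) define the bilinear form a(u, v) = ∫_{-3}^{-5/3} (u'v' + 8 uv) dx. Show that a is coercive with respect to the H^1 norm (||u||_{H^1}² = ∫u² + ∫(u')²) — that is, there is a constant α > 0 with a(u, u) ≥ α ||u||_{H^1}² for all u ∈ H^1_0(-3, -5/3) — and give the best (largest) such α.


α = 1

Coercivity of a(·,·) on H^1_0(-3, -5/3) means a(u, u) ≥ α ||u||_{H^1}² for every u ∈ H^1_0.
The interval has length L = 4/3, and Poincaré/coercivity depend only on L. Here a(u, u) = ∫(u')² + (8)·∫u².
Here c = 8 ≥ 1, so a(u,u) = ∫(u')² + c∫u² ≥ ∫(u')² + ∫u² = ||u||_{H^1}², i.e. α = 1 works. No larger α is possible: a(u,u) ≥ α||u||_{H^1}² means (1−α)∫(u')² ≥ (α−c)∫u², and for the modes u_n = sin(nπ(x−x₀)/L) (x₀ the left endpoint) one has ∫u_n²/∫(u_n')² = (L/(nπ))² → 0, so a(u_n,u_n)/||u_n||_{H^1}² → 1. Hence the optimal constant is α = 1.
Therefore α = 1.


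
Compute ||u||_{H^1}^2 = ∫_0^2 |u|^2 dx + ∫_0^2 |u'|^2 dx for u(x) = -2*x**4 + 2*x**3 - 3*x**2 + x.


||u||_{H^1}^2 = 56726/63

The H^1 norm (squared) on an interval (0, L) is
  ||u||_{H^1}^2 = ∫_0^L u(x)^2 dx + ∫_0^L u'(x)^2 dx.
Compute u'(x) = -8*x**3 + 6*x**2 - 6*x + 1.
Then u(x)^2 = 4*x**8 - 8*x**7 + 16*x**6 - 16*x**5 + 13*x**4 - 6*x**3 + x**2 and u'(x)^2 = 64*x**6 - 96*x**5 + 132*x**4 - 88*x**3 + 48*x**2 - 12*x + 1.
Integrate each monomial from 0 to 2 using ∫_0^2 c·x^n dx = c·2^(n+1)/(n+1):
  ∫_0^2 u(x)^2 dx = ∫_0^2 (4*x^8 - 8*x^7 + 16*x^6 - 16*x^5 + 13*x^4 - 6*x^3 + x^2) dx. Term by term:
    ∫_0^2 4*x^8 dx = 2048/9;  ∫_0^2 -8*x^7 dx = -256;  ∫_0^2 16*x^6 dx = 2048/7;
    ∫_0^2 -16*x^5 dx = -512/3;  ∫_0^2 13*x^4 dx = 416/5;  ∫_0^2 -6*x^3 dx = -24;
    ∫_0^2 x^2 dx = 8/3.
  Sum: 2048/9 − 256 + 2048/7 − 512/3 + 416/5 − 24 + 8/3 = 48928/315.
  ∫_0^2 u'(x)^2 dx = ∫_0^2 (64*x^6 - 96*x^5 + 132*x^4 - 88*x^3 + 48*x^2 - 12*x + 1) dx. Term by term:
    ∫_0^2 64*x^6 dx = 8192/7;  ∫_0^2 -96*x^5 dx = -1024;  ∫_0^2 132*x^4 dx = 4224/5;
    ∫_0^2 -88*x^3 dx = -352;  ∫_0^2 48*x^2 dx = 128;  ∫_0^2 -12*x dx = -24;
    ∫_0^2 1 dx = 2.
  Sum: 8192/7 − 1024 + 4224/5 − 352 + 128 − 24 + 2 = 26078/35.
Adding: ||u||_{H^1}^2 = 48928/315 + 26078/35 = 56726/63.


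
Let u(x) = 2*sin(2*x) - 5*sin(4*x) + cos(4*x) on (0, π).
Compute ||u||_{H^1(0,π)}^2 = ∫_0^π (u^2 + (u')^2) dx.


||u||_{H^1(0,π)}^2 = 231*π

u'(x) = -4*sin(4*x) + 4*cos(2*x) - 20*cos(4*x).
Expand u² and (u')² and integrate term by term on (0, π), using: for integers n ≥ 1, ∫_0^π sin²(nx) dx = ∫_0^π cos²(nx) dx = π/2; for n ≠ n', ∫_0^π sin(nx)sin(n'x) dx = ∫_0^π cos(nx)cos(n'x) dx = 0; and by product-to-sum, ∫_0^π sin(nx)cos(n'x) dx = ½∫_0^π [sin((n+n')x) + sin((n−n')x)] dx, which is 0 when n+n' is even and 2n/(n²−n'²) when n+n' is odd (it need not vanish on (0, π)).
  u² squared terms: (-5)²·∫sin(4x)² dx = 25·π/2 = 25*π/2;  (2)²·∫sin(2x)² dx = 4·π/2 = 2*π;  (1)²·∫cos(4x)² dx = 1·π/2 = π/2.
  u² cross terms: 2·(-5)·(2)·∫sin(4x)·sin(2x) dx = -20·(0) = 0;  2·(-5)·(1)·∫sin(4x)·cos(4x) dx = -10·(0) = 0;  2·(2)·(1)·∫sin(2x)·cos(4x) dx = 4·(0) = 0.
  So ∫_0^π u² dx = 25*π/2 + 2*π + π/2 + 0 + 0 + 0 = 15*π.
  (u')² squared terms: (-20)²·∫cos(4x)² dx = 400·π/2 = 200*π;  (-4)²·∫sin(4x)² dx = 16·π/2 = 8*π;  (4)²·∫cos(2x)² dx = 16·π/2 = 8*π.
  (u')² cross terms: 2·(-20)·(-4)·∫cos(4x)·sin(4x) dx = 160·(0) = 0;  2·(-20)·(4)·∫cos(4x)·cos(2x) dx = -160·(0) = 0;  2·(-4)·(4)·∫sin(4x)·cos(2x) dx = -32·(0) = 0.
  So ∫_0^π (u')² dx = 200*π + 8*π + 8*π + 0 + 0 + 0 = 216*π.
||u||_{H^1}^2 = (15*π) + (216*π) = 231*π.
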